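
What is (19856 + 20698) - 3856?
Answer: 36698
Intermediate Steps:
(19856 + 20698) - 3856 = 40554 - 3856 = 36698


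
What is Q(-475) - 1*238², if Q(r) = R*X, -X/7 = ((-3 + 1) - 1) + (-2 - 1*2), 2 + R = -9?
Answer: -57183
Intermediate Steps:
R = -11 (R = -2 - 9 = -11)
X = 49 (X = -7*(((-3 + 1) - 1) + (-2 - 1*2)) = -7*((-2 - 1) + (-2 - 2)) = -7*(-3 - 4) = -7*(-7) = 49)
Q(r) = -539 (Q(r) = -11*49 = -539)
Q(-475) - 1*238² = -539 - 1*238² = -539 - 1*56644 = -539 - 56644 = -57183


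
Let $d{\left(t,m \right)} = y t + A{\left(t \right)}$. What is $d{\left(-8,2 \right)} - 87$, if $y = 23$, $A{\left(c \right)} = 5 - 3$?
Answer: $-269$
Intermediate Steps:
$A{\left(c \right)} = 2$ ($A{\left(c \right)} = 5 - 3 = 2$)
$d{\left(t,m \right)} = 2 + 23 t$ ($d{\left(t,m \right)} = 23 t + 2 = 2 + 23 t$)
$d{\left(-8,2 \right)} - 87 = \left(2 + 23 \left(-8\right)\right) - 87 = \left(2 - 184\right) - 87 = -182 - 87 = -269$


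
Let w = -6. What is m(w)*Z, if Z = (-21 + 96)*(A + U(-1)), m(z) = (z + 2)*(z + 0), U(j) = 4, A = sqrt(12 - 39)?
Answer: 7200 + 5400*I*sqrt(3) ≈ 7200.0 + 9353.1*I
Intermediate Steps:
A = 3*I*sqrt(3) (A = sqrt(-27) = 3*I*sqrt(3) ≈ 5.1962*I)
m(z) = z*(2 + z) (m(z) = (2 + z)*z = z*(2 + z))
Z = 300 + 225*I*sqrt(3) (Z = (-21 + 96)*(3*I*sqrt(3) + 4) = 75*(4 + 3*I*sqrt(3)) = 300 + 225*I*sqrt(3) ≈ 300.0 + 389.71*I)
m(w)*Z = (-6*(2 - 6))*(300 + 225*I*sqrt(3)) = (-6*(-4))*(300 + 225*I*sqrt(3)) = 24*(300 + 225*I*sqrt(3)) = 7200 + 5400*I*sqrt(3)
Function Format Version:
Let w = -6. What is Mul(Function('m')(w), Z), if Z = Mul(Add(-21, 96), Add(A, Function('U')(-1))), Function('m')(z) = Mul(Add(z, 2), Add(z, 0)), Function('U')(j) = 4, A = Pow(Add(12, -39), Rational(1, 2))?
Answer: Add(7200, Mul(5400, I, Pow(3, Rational(1, 2)))) ≈ Add(7200.0, Mul(9353.1, I))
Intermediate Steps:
A = Mul(3, I, Pow(3, Rational(1, 2))) (A = Pow(-27, Rational(1, 2)) = Mul(3, I, Pow(3, Rational(1, 2))) ≈ Mul(5.1962, I))
Function('m')(z) = Mul(z, Add(2, z)) (Function('m')(z) = Mul(Add(2, z), z) = Mul(z, Add(2, z)))
Z = Add(300, Mul(225, I, Pow(3, Rational(1, 2)))) (Z = Mul(Add(-21, 96), Add(Mul(3, I, Pow(3, Rational(1, 2))), 4)) = Mul(75, Add(4, Mul(3, I, Pow(3, Rational(1, 2))))) = Add(300, Mul(225, I, Pow(3, Rational(1, 2)))) ≈ Add(300.00, Mul(389.71, I)))
Mul(Function('m')(w), Z) = Mul(Mul(-6, Add(2, -6)), Add(300, Mul(225, I, Pow(3, Rational(1, 2))))) = Mul(Mul(-6, -4), Add(300, Mul(225, I, Pow(3, Rational(1, 2))))) = Mul(24, Add(300, Mul(225, I, Pow(3, Rational(1, 2))))) = Add(7200, Mul(5400, I, Pow(3, Rational(1, 2))))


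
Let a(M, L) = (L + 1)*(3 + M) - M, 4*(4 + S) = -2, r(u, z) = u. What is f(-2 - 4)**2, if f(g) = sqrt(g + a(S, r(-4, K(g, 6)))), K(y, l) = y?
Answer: 3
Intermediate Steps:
S = -9/2 (S = -4 + (1/4)*(-2) = -4 - 1/2 = -9/2 ≈ -4.5000)
a(M, L) = -M + (1 + L)*(3 + M) (a(M, L) = (1 + L)*(3 + M) - M = -M + (1 + L)*(3 + M))
f(g) = sqrt(9 + g) (f(g) = sqrt(g + (3 + 3*(-4) - 4*(-9/2))) = sqrt(g + (3 - 12 + 18)) = sqrt(g + 9) = sqrt(9 + g))
f(-2 - 4)**2 = (sqrt(9 + (-2 - 4)))**2 = (sqrt(9 - 6))**2 = (sqrt(3))**2 = 3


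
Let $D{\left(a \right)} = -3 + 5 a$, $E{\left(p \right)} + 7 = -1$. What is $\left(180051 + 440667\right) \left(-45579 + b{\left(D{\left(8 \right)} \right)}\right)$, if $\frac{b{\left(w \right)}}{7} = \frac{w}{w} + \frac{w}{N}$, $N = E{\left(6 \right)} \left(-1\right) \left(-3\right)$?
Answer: $- \frac{113176237111}{4} \approx -2.8294 \cdot 10^{10}$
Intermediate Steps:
$E{\left(p \right)} = -8$ ($E{\left(p \right)} = -7 - 1 = -8$)
$N = -24$ ($N = \left(-8\right) \left(-1\right) \left(-3\right) = 8 \left(-3\right) = -24$)
$b{\left(w \right)} = 7 - \frac{7 w}{24}$ ($b{\left(w \right)} = 7 \left(\frac{w}{w} + \frac{w}{-24}\right) = 7 \left(1 + w \left(- \frac{1}{24}\right)\right) = 7 \left(1 - \frac{w}{24}\right) = 7 - \frac{7 w}{24}$)
$\left(180051 + 440667\right) \left(-45579 + b{\left(D{\left(8 \right)} \right)}\right) = \left(180051 + 440667\right) \left(-45579 + \left(7 - \frac{7 \left(-3 + 5 \cdot 8\right)}{24}\right)\right) = 620718 \left(-45579 + \left(7 - \frac{7 \left(-3 + 40\right)}{24}\right)\right) = 620718 \left(-45579 + \left(7 - \frac{259}{24}\right)\right) = 620718 \left(-45579 - \frac{91}{24}\right) = 620718 \left(- \frac{1093987}{24}\right) = - \frac{113176237111}{4}$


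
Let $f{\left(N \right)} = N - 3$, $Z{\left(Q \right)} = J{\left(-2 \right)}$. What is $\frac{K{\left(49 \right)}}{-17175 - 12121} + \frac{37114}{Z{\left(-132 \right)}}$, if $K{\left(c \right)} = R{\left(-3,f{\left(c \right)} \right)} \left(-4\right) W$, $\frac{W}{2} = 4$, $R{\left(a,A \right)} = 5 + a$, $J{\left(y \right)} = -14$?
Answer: $- \frac{4853977}{1831} \approx -2651.0$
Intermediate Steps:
$Z{\left(Q \right)} = -14$
$f{\left(N \right)} = -3 + N$
$W = 8$ ($W = 2 \cdot 4 = 8$)
$K{\left(c \right)} = -64$ ($K{\left(c \right)} = \left(5 - 3\right) \left(-4\right) 8 = 2 \left(-4\right) 8 = \left(-8\right) 8 = -64$)
$\frac{K{\left(49 \right)}}{-17175 - 12121} + \frac{37114}{Z{\left(-132 \right)}} = - \frac{64}{-17175 - 12121} + \frac{37114}{-14} = - \frac{64}{-29296} + 37114 \left(- \frac{1}{14}\right) = \left(-64\right) \left(- \frac{1}{29296}\right) - 2651 = \frac{4}{1831} - 2651 = - \frac{4853977}{1831}$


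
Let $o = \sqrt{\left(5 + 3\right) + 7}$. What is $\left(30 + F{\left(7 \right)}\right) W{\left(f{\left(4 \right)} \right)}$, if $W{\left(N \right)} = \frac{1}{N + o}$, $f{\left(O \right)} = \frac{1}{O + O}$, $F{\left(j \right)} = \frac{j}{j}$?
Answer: $- \frac{248}{959} + \frac{1984 \sqrt{15}}{959} \approx 7.7539$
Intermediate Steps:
$o = \sqrt{15}$ ($o = \sqrt{8 + 7} = \sqrt{15} \approx 3.873$)
$F{\left(j \right)} = 1$
$f{\left(O \right)} = \frac{1}{2 O}$
$W{\left(N \right)} = \frac{1}{N + \sqrt{15}}$
$\left(30 + F{\left(7 \right)}\right) W{\left(f{\left(4 \right)} \right)} = \frac{30 + 1}{\frac{1}{2 \cdot 4} + \sqrt{15}} = \frac{31}{\frac{1}{2} \cdot \frac{1}{4} + \sqrt{15}} = \frac{31}{\frac{1}{8} + \sqrt{15}}$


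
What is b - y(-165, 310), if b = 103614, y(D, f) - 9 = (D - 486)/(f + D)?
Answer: 15023376/145 ≈ 1.0361e+5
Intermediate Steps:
y(D, f) = 9 + (-486 + D)/(D + f) (y(D, f) = 9 + (D - 486)/(f + D) = 9 + (-486 + D)/(D + f))
b - y(-165, 310) = 103614 - (-486 + 9*310 + 10*(-165))/(-165 + 310) = 103614 - (-486 + 2790 - 1650)/145 = 103614 - 654/145 = 15023376/145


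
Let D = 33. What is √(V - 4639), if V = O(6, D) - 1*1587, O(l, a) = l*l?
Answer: I*√6190 ≈ 78.677*I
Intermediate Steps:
O(l, a) = l²
V = -1551 (V = 6² - 1*1587 = 36 - 1587 = -1551)
√(V - 4639) = √(-1551 - 4639) = √(-6190) = I*√6190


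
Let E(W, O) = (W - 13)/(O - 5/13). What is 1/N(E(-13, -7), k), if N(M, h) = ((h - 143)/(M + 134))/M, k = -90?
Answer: -1115569/536832 ≈ -2.0781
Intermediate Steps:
E(W, O) = (-13 + W)/(-5/13 + O) (E(W, O) = (-13 + W)/(O - 5*1/13) = (-13 + W)/(O - 5/13) = (-13 + W)/(-5/13 + O))
N(M, h) = (-143 + h)/(M*(134 + M)) (N(M, h) = ((-143 + h)/(134 + M))/M = (-143 + h)/(M*(134 + M)))
1/N(E(-13, -7), k) = 1/((-143 - 90)/(((13*(-13 - 13)/(-5 + 13*(-7))))*(134 + 13*(-13 - 13)/(-5 + 13*(-7))))) = 1/(-233/((13*(-26)/(-5 - 91))*(134 + 13*(-26)/(-5 - 91)))) = 1/(-233/((13*(-26)/(-96))*(134 + 13*(-26)/(-96)))) = 1/(-233/((13*(-1/96)*(-26))*(134 + 13*(-1/96)*(-26)))) = 1/(-233/((169/48)*(134 + 169/48))) = 1/((48/169)*(-233)/(6601/48)) = 1/((48/169)*(48/6601)*(-233)) = 1/(-536832/1115569) = -1115569/536832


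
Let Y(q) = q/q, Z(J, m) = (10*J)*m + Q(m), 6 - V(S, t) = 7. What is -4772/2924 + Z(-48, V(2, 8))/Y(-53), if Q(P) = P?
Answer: 348956/731 ≈ 477.37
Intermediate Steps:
V(S, t) = -1 (V(S, t) = 6 - 1*7 = 6 - 7 = -1)
Z(J, m) = m + 10*J*m (Z(J, m) = (10*J)*m + m = 10*J*m + m = m + 10*J*m)
Y(q) = 1
-4772/2924 + Z(-48, V(2, 8))/Y(-53) = -4772/2924 - (1 + 10*(-48))/1 = -4772*1/2924 - (1 - 480)*1 = -1193/731 - 1*(-479)*1 = -1193/731 + 479*1 = -1193/731 + 479 = 348956/731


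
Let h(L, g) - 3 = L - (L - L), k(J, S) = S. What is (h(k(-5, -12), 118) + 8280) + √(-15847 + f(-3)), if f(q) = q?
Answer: 8271 + 5*I*√634 ≈ 8271.0 + 125.9*I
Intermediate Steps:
h(L, g) = 3 + L (h(L, g) = 3 + (L - (L - L)) = 3 + (L - 1*0) = 3 + (L + 0) = 3 + L)
(h(k(-5, -12), 118) + 8280) + √(-15847 + f(-3)) = ((3 - 12) + 8280) + √(-15847 - 3) = (-9 + 8280) + √(-15850) = 8271 + 5*I*√634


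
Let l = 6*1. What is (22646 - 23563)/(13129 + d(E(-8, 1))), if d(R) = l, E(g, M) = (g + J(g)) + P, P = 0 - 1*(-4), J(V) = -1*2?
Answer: -917/13135 ≈ -0.069813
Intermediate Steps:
J(V) = -2
l = 6
P = 4 (P = 0 + 4 = 4)
E(g, M) = 2 + g (E(g, M) = (g - 2) + 4 = (-2 + g) + 4 = 2 + g)
d(R) = 6
(22646 - 23563)/(13129 + d(E(-8, 1))) = (22646 - 23563)/(13129 + 6) = -917/13135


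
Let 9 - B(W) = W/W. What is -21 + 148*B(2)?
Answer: 1163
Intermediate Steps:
B(W) = 8 (B(W) = 9 - W/W = 9 - 1*1 = 9 - 1 = 8)
-21 + 148*B(2) = -21 + 148*8 = -21 + 1184 = 1163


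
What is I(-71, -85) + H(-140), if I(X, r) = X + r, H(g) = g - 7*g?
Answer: 684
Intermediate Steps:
H(g) = -6*g
I(-71, -85) + H(-140) = (-71 - 85) - 6*(-140) = -156 + 840 = 684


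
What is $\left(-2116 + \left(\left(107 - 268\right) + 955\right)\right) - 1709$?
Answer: $-3031$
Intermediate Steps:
$\left(-2116 + \left(\left(107 - 268\right) + 955\right)\right) - 1709 = \left(-2116 + \left(-161 + 955\right)\right) - 1709 = \left(-2116 + 794\right) - 1709 = -1322 - 1709 = -3031$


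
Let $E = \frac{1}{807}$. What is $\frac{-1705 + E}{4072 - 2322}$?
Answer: $- \frac{98281}{100875} \approx -0.97429$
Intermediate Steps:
$E = \frac{1}{807} \approx 0.0012392$
$\frac{-1705 + E}{4072 - 2322} = \frac{-1705 + \frac{1}{807}}{4072 - 2322} = - \frac{1375934}{807 \left(4072 - 2322\right)} = - \frac{1375934}{807 \cdot 1750} = \left(- \frac{1375934}{807}\right) \frac{1}{1750} = - \frac{98281}{100875}$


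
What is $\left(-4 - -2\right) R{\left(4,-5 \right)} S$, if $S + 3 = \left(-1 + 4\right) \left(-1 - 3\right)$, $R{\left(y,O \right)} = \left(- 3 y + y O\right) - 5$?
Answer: $-1110$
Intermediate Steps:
$R{\left(y,O \right)} = -5 - 3 y + O y$ ($R{\left(y,O \right)} = \left(- 3 y + O y\right) - 5 = -5 - 3 y + O y$)
$S = -15$ ($S = -3 + \left(-1 + 4\right) \left(-1 - 3\right) = -3 + 3 \left(-4\right) = -3 - 12 = -15$)
$\left(-4 - -2\right) R{\left(4,-5 \right)} S = \left(-4 - -2\right) \left(-5 - 12 - 20\right) \left(-15\right) = \left(-4 + 2\right) \left(-5 - 12 - 20\right) \left(-15\right) = \left(-2\right) \left(-37\right) \left(-15\right) = 74 \left(-15\right) = -1110$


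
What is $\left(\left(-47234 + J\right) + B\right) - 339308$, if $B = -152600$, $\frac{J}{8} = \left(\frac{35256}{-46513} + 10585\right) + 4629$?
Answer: $- \frac{19416203638}{46513} \approx -4.1744 \cdot 10^{5}$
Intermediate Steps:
$J = \frac{5660908208}{46513}$ ($J = 8 \left(\left(\frac{35256}{-46513} + 10585\right) + 4629\right) = 8 \left(\left(35256 \left(- \frac{1}{46513}\right) + 10585\right) + 4629\right) = 8 \left(\left(- \frac{35256}{46513} + 10585\right) + 4629\right) = 8 \left(\frac{492304849}{46513} + 4629\right) = 8 \cdot \frac{707613526}{46513} = \frac{5660908208}{46513} \approx 1.2171 \cdot 10^{5}$)
$\left(\left(-47234 + J\right) + B\right) - 339308 = \left(\left(-47234 + \frac{5660908208}{46513}\right) - 152600\right) - 339308 = \left(\frac{3463913166}{46513} - 152600\right) - 339308 = - \frac{3633970634}{46513} - 339308 = - \frac{19416203638}{46513}$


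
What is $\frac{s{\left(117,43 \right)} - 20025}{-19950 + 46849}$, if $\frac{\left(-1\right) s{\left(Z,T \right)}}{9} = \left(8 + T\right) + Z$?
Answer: $- \frac{21537}{26899} \approx -0.80066$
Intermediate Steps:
$s{\left(Z,T \right)} = -72 - 9 T - 9 Z$ ($s{\left(Z,T \right)} = - 9 \left(\left(8 + T\right) + Z\right) = - 9 \left(8 + T + Z\right) = -72 - 9 T - 9 Z$)
$\frac{s{\left(117,43 \right)} - 20025}{-19950 + 46849} = \frac{\left(-72 - 387 - 1053\right) - 20025}{-19950 + 46849} = \frac{\left(-72 - 387 - 1053\right) - 20025}{26899} = \left(-1512 - 20025\right) \frac{1}{26899} = \left(-21537\right) \frac{1}{26899} = - \frac{21537}{26899}$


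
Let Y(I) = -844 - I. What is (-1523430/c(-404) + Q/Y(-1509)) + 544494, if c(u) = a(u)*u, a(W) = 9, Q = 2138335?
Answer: 14726020993/26866 ≈ 5.4813e+5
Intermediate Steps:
c(u) = 9*u
(-1523430/c(-404) + Q/Y(-1509)) + 544494 = (-1523430/(9*(-404)) + 2138335/(-844 - 1*(-1509))) + 544494 = (-1523430/(-3636) + 2138335/(-844 + 1509)) + 544494 = (-1523430*(-1/3636) + 2138335/665) + 544494 = (84635/202 + 2138335*(1/665)) + 544494 = (84635/202 + 427667/133) + 544494 = 97645189/26866 + 544494 = 14726020993/26866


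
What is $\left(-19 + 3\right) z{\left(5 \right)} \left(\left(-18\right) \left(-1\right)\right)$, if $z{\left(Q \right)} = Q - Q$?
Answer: $0$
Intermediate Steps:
$z{\left(Q \right)} = 0$
$\left(-19 + 3\right) z{\left(5 \right)} \left(\left(-18\right) \left(-1\right)\right) = \left(-19 + 3\right) 0 \left(\left(-18\right) \left(-1\right)\right) = \left(-16\right) 0 \cdot 18 = 0 \cdot 18 = 0$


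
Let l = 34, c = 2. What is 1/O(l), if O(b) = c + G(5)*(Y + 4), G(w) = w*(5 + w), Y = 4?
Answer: 1/402 ≈ 0.0024876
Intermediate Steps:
O(b) = 402 (O(b) = 2 + (5*(5 + 5))*(4 + 4) = 2 + (5*10)*8 = 2 + 50*8 = 2 + 400 = 402)
1/O(l) = 1/402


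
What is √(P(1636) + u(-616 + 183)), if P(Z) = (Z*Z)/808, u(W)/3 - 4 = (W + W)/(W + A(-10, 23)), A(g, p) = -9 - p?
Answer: 2*√204033321395/15655 ≈ 57.707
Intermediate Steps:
u(W) = 12 + 6*W/(-32 + W) (u(W) = 12 + 3*((W + W)/(W + (-9 - 1*23))) = 12 + 3*((2*W)/(W + (-9 - 23))) = 12 + 3*((2*W)/(W - 32)) = 12 + 3*((2*W)/(-32 + W)) = 12 + 3*(2*W/(-32 + W)) = 12 + 6*W/(-32 + W))
P(Z) = Z²/808 (P(Z) = Z²*(1/808) = Z²/808)
√(P(1636) + u(-616 + 183)) = √((1/808)*1636² + 6*(-64 + 3*(-616 + 183))/(-32 + (-616 + 183))) = √((1/808)*2676496 + 6*(-64 + 3*(-433))/(-32 - 433)) = √(334562/101 + 6*(-64 - 1299)/(-465)) = √(334562/101 + 6*(-1/465)*(-1363)) = √(334562/101 + 2726/155) = √(52132436/15655) = 2*√204033321395/15655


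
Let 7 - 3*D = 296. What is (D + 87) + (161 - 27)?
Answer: 374/3 ≈ 124.67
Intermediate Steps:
D = -289/3 (D = 7/3 - 1/3*296 = 7/3 - 296/3 = -289/3 ≈ -96.333)
(D + 87) + (161 - 27) = (-289/3 + 87) + (161 - 27) = -28/3 + 134 = 374/3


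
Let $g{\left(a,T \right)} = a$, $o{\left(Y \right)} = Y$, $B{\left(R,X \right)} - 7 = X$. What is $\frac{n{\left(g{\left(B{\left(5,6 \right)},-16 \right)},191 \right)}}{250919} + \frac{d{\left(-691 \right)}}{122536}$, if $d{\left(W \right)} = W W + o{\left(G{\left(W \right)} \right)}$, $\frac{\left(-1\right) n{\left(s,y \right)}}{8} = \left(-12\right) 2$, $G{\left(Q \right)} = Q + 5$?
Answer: $\frac{119660451517}{30746610584} \approx 3.8918$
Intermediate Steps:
$B{\left(R,X \right)} = 7 + X$
$G{\left(Q \right)} = 5 + Q$
$n{\left(s,y \right)} = 192$ ($n{\left(s,y \right)} = - 8 \left(\left(-12\right) 2\right) = \left(-8\right) \left(-24\right) = 192$)
$d{\left(W \right)} = 5 + W + W^{2}$ ($d{\left(W \right)} = W W + \left(5 + W\right) = W^{2} + \left(5 + W\right) = 5 + W + W^{2}$)
$\frac{n{\left(g{\left(B{\left(5,6 \right)},-16 \right)},191 \right)}}{250919} + \frac{d{\left(-691 \right)}}{122536} = \frac{192}{250919} + \frac{5 - 691 + \left(-691\right)^{2}}{122536} = 192 \cdot \frac{1}{250919} + \left(5 - 691 + 477481\right) \frac{1}{122536} = \frac{192}{250919} + 476795 \cdot \frac{1}{122536} = \frac{192}{250919} + \frac{476795}{122536} = \frac{119660451517}{30746610584}$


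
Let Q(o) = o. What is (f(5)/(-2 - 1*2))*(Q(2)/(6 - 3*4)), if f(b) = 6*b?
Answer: 5/2 ≈ 2.5000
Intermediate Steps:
(f(5)/(-2 - 1*2))*(Q(2)/(6 - 3*4)) = ((6*5)/(-2 - 1*2))*(2/(6 - 3*4)) = (30/(-2 - 2))*(2/(6 - 12)) = (30/(-4))*(2/(-6)) = (30*(-¼))*(2*(-⅙)) = -15/2*(-⅓) = 5/2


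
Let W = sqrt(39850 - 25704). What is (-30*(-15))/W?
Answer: 225*sqrt(14146)/7073 ≈ 3.7835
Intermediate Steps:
W = sqrt(14146) ≈ 118.94
(-30*(-15))/W = (-30*(-15))/(sqrt(14146)) = 450*(sqrt(14146)/14146) = 225*sqrt(14146)/7073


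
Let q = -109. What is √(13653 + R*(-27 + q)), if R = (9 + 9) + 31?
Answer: √6989 ≈ 83.600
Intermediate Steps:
R = 49 (R = 18 + 31 = 49)
√(13653 + R*(-27 + q)) = √(13653 + 49*(-27 - 109)) = √(13653 + 49*(-136)) = √(13653 - 6664) = √6989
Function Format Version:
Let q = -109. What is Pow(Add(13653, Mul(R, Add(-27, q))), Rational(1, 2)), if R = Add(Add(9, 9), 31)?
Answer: Pow(6989, Rational(1, 2)) ≈ 83.600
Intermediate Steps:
R = 49 (R = Add(18, 31) = 49)
Pow(Add(13653, Mul(R, Add(-27, q))), Rational(1, 2)) = Pow(Add(13653, Mul(49, Add(-27, -109))), Rational(1, 2)) = Pow(Add(13653, Mul(49, -136)), Rational(1, 2)) = Pow(Add(13653, -6664), Rational(1, 2)) = Pow(6989, Rational(1, 2))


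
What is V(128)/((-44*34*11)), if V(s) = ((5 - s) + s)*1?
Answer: -5/16456 ≈ -0.00030384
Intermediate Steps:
V(s) = 5 (V(s) = 5*1 = 5)
V(128)/((-44*34*11)) = 5/((-44*34*11)) = 5/((-1496*11)) = 5/(-16456) = 5*(-1/16456) = -5/16456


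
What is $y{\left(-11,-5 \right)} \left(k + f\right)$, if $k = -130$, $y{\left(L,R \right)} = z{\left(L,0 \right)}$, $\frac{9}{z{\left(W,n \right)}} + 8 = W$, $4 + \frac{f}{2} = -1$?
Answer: $\frac{1260}{19} \approx 66.316$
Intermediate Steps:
$f = -10$ ($f = -8 + 2 \left(-1\right) = -8 - 2 = -10$)
$z{\left(W,n \right)} = \frac{9}{-8 + W}$
$y{\left(L,R \right)} = \frac{9}{-8 + L}$
$y{\left(-11,-5 \right)} \left(k + f\right) = \frac{9}{-8 - 11} \left(-130 - 10\right) = \frac{9}{-19} \left(-140\right) = 9 \left(- \frac{1}{19}\right) \left(-140\right) = \left(- \frac{9}{19}\right) \left(-140\right) = \frac{1260}{19}$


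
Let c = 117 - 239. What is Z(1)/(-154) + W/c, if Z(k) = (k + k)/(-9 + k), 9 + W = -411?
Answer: 129421/37576 ≈ 3.4442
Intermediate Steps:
W = -420 (W = -9 - 411 = -420)
c = -122
Z(k) = 2*k/(-9 + k) (Z(k) = (2*k)/(-9 + k) = 2*k/(-9 + k))
Z(1)/(-154) + W/c = (2*1/(-9 + 1))/(-154) - 420/(-122) = (2*1/(-8))*(-1/154) - 420*(-1/122) = (2*1*(-1/8))*(-1/154) + 210/61 = -1/4*(-1/154) + 210/61 = 1/616 + 210/61 = 129421/37576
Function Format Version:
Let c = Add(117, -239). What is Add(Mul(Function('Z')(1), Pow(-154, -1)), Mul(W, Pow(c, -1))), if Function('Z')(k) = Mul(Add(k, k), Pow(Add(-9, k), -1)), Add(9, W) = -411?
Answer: Rational(129421, 37576) ≈ 3.4442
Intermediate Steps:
W = -420 (W = Add(-9, -411) = -420)
c = -122
Function('Z')(k) = Mul(2, k, Pow(Add(-9, k), -1)) (Function('Z')(k) = Mul(Mul(2, k), Pow(Add(-9, k), -1)) = Mul(2, k, Pow(Add(-9, k), -1)))
Add(Mul(Function('Z')(1), Pow(-154, -1)), Mul(W, Pow(c, -1))) = Add(Mul(Mul(2, 1, Pow(Add(-9, 1), -1)), Pow(-154, -1)), Mul(-420, Pow(-122, -1))) = Add(Mul(Mul(2, 1, Pow(-8, -1)), Rational(-1, 154)), Mul(-420, Rational(-1, 122))) = Add(Mul(Mul(2, 1, Rational(-1, 8)), Rational(-1, 154)), Rational(210, 61)) = Add(Mul(Rational(-1, 4), Rational(-1, 154)), Rational(210, 61)) = Add(Rational(1, 616), Rational(210, 61)) = Rational(129421, 37576)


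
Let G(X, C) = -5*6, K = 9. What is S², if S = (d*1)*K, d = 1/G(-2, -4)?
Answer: 9/100 ≈ 0.090000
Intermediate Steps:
G(X, C) = -30
d = -1/30 (d = 1/(-30) = -1/30 ≈ -0.033333)
S = -3/10 (S = -1/30*1*9 = -1/30*9 = -3/10 ≈ -0.30000)
S² = (-3/10)² = 9/100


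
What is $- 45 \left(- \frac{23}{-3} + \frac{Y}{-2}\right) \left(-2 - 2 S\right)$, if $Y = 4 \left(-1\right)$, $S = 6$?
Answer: $6090$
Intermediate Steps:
$Y = -4$
$- 45 \left(- \frac{23}{-3} + \frac{Y}{-2}\right) \left(-2 - 2 S\right) = - 45 \left(- \frac{23}{-3} - \frac{4}{-2}\right) \left(-2 - 12\right) = - 45 \left(\left(-23\right) \left(- \frac{1}{3}\right) - -2\right) \left(-2 - 12\right) = - 45 \left(\frac{23}{3} + 2\right) \left(-14\right) = \left(-45\right) \frac{29}{3} \left(-14\right) = \left(-435\right) \left(-14\right) = 6090$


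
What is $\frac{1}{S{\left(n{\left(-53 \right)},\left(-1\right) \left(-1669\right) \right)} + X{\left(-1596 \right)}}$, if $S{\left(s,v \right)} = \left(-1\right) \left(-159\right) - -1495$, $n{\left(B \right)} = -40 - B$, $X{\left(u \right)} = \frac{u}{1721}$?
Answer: $\frac{1721}{2844938} \approx 0.00060493$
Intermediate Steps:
$X{\left(u \right)} = \frac{u}{1721}$ ($X{\left(u \right)} = u \frac{1}{1721} = \frac{u}{1721}$)
$S{\left(s,v \right)} = 1654$ ($S{\left(s,v \right)} = 159 + 1495 = 1654$)
$\frac{1}{S{\left(n{\left(-53 \right)},\left(-1\right) \left(-1669\right) \right)} + X{\left(-1596 \right)}} = \frac{1}{1654 + \frac{1}{1721} \left(-1596\right)} = \frac{1}{1654 - \frac{1596}{1721}} = \frac{1}{\frac{2844938}{1721}} = \frac{1721}{2844938}$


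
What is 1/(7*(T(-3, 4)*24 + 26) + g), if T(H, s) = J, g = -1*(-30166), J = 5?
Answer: 1/31188 ≈ 3.2064e-5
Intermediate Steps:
g = 30166
T(H, s) = 5
1/(7*(T(-3, 4)*24 + 26) + g) = 1/(7*(5*24 + 26) + 30166) = 1/(7*(120 + 26) + 30166) = 1/(7*146 + 30166) = 1/(1022 + 30166) = 1/31188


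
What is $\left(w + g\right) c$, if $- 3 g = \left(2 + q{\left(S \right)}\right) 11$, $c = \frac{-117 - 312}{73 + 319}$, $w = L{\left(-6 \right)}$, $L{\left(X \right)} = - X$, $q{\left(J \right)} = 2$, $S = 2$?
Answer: $\frac{1859}{196} \approx 9.4847$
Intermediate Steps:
$w = 6$ ($w = \left(-1\right) \left(-6\right) = 6$)
$c = - \frac{429}{392} \approx -1.0944$
$g = - \frac{44}{3}$ ($g = - \frac{\left(2 + 2\right) 11}{3} = - \frac{4 \cdot 11}{3} = \left(- \frac{1}{3}\right) 44 = - \frac{44}{3} \approx -14.667$)
$\left(w + g\right) c = \left(6 - \frac{44}{3}\right) \left(- \frac{429}{392}\right) = \left(- \frac{26}{3}\right) \left(- \frac{429}{392}\right) = \frac{1859}{196}$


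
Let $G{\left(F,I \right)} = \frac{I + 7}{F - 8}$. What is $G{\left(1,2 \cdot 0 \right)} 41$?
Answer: $-41$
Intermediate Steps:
$G{\left(F,I \right)} = \frac{7 + I}{-8 + F}$
$G{\left(1,2 \cdot 0 \right)} 41 = \frac{7 + 2 \cdot 0}{-8 + 1} \cdot 41 = \frac{7 + 0}{-7} \cdot 41 = \left(- \frac{1}{7}\right) 7 \cdot 41 = \left(-1\right) 41 = -41$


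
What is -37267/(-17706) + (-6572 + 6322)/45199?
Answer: 1680004633/800293494 ≈ 2.0992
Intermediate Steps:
-37267/(-17706) + (-6572 + 6322)/45199 = -37267*(-1/17706) - 250*1/45199 = 37267/17706 - 250/45199 = 1680004633/800293494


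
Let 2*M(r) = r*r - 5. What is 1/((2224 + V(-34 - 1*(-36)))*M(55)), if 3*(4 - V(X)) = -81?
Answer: 1/3405050 ≈ 2.9368e-7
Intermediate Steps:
V(X) = 31 (V(X) = 4 - 1/3*(-81) = 4 + 27 = 31)
M(r) = -5/2 + r**2/2 (M(r) = (r*r - 5)/2 = (r**2 - 5)/2 = (-5 + r**2)/2 = -5/2 + r**2/2)
1/((2224 + V(-34 - 1*(-36)))*M(55)) = 1/((2224 + 31)*(-5/2 + (1/2)*55**2)) = 1/(2255*(-5/2 + (1/2)*3025)) = 1/(2255*(-5/2 + 3025/2)) = (1/2255)/1510 = (1/2255)*(1/1510) = 1/3405050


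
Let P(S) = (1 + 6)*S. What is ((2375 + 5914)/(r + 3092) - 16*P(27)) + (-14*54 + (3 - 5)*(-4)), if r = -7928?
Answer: -6083227/1612 ≈ -3773.7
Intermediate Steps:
P(S) = 7*S
((2375 + 5914)/(r + 3092) - 16*P(27)) + (-14*54 + (3 - 5)*(-4)) = ((2375 + 5914)/(-7928 + 3092) - 112*27) + (-14*54 + (3 - 5)*(-4)) = (8289/(-4836) - 16*189) + (-756 - 2*(-4)) = (8289*(-1/4836) - 3024) + (-756 + 8) = (-2763/1612 - 3024) - 748 = -4877451/1612 - 748 = -6083227/1612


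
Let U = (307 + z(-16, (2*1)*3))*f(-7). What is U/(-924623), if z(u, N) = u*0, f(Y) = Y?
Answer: 307/132089 ≈ 0.0023242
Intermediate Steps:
z(u, N) = 0
U = -2149 (U = (307 + 0)*(-7) = 307*(-7) = -2149)
U/(-924623) = -2149/(-924623) = -2149*(-1/924623) = 307/132089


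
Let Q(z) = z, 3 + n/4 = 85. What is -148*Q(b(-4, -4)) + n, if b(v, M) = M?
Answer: 920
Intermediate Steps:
n = 328 (n = -12 + 4*85 = -12 + 340 = 328)
-148*Q(b(-4, -4)) + n = -148*(-4) + 328 = 592 + 328 = 920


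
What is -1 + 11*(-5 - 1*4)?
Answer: -100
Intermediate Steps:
-1 + 11*(-5 - 1*4) = -1 + 11*(-5 - 4) = -1 + 11*(-9) = -1 - 99 = -100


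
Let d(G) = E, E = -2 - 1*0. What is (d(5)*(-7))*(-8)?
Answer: -112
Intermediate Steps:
E = -2 (E = -2 + 0 = -2)
d(G) = -2
(d(5)*(-7))*(-8) = -2*(-7)*(-8) = 14*(-8) = -112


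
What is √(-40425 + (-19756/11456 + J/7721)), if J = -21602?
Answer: I*√25215970038277377/789748 ≈ 201.07*I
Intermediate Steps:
√(-40425 + (-19756/11456 + J/7721)) = √(-40425 + (-19756/11456 - 21602/7721)) = √(-40425 + (-19756*1/11456 - 21602*1/7721)) = √(-40425 + (-4939/2864 - 3086/1103)) = √(-40425 - 14286021/3158992) = √(-127716537621/3158992) = I*√25215970038277377/789748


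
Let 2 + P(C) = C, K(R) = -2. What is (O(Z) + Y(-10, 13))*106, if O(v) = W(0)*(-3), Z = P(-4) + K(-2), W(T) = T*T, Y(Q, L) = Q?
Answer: -1060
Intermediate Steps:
W(T) = T²
P(C) = -2 + C
Z = -8 (Z = (-2 - 4) - 2 = -6 - 2 = -8)
O(v) = 0 (O(v) = 0²*(-3) = 0*(-3) = 0)
(O(Z) + Y(-10, 13))*106 = (0 - 10)*106 = -10*106 = -1060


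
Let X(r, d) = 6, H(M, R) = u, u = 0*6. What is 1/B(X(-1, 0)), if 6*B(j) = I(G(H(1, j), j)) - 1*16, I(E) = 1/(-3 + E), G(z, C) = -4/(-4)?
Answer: -4/11 ≈ -0.36364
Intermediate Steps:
u = 0
H(M, R) = 0
G(z, C) = 1 (G(z, C) = -4*(-1/4) = 1)
B(j) = -11/4 (B(j) = (1/(-3 + 1) - 1*16)/6 = (1/(-2) - 16)/6 = (-1/2 - 16)/6 = (1/6)*(-33/2) = -11/4)
1/B(X(-1, 0)) = 1/(-11/4) = -4/11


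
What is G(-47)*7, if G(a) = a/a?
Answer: 7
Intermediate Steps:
G(a) = 1
G(-47)*7 = 1*7 = 7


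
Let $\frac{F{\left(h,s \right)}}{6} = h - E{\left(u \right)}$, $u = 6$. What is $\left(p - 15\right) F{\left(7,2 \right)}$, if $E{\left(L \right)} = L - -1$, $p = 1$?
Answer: $0$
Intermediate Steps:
$E{\left(L \right)} = 1 + L$ ($E{\left(L \right)} = L + 1 = 1 + L$)
$F{\left(h,s \right)} = -42 + 6 h$ ($F{\left(h,s \right)} = 6 \left(h - \left(1 + 6\right)\right) = 6 \left(h - 7\right) = 6 \left(-7 + h\right) = -42 + 6 h$)
$\left(p - 15\right) F{\left(7,2 \right)} = \left(1 - 15\right) \left(-42 + 6 \cdot 7\right) = - 14 \left(-42 + 42\right) = \left(-14\right) 0 = 0$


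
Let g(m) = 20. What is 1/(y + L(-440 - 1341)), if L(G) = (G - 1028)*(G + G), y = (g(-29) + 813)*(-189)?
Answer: 1/9848221 ≈ 1.0154e-7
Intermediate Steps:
y = -157437 (y = (20 + 813)*(-189) = 833*(-189) = -157437)
L(G) = 2*G*(-1028 + G) (L(G) = (-1028 + G)*(2*G) = 2*G*(-1028 + G))
1/(y + L(-440 - 1341)) = 1/(-157437 + 2*(-440 - 1341)*(-1028 + (-440 - 1341))) = 1/(-157437 + 2*(-1781)*(-1028 - 1781)) = 1/(-157437 + 2*(-1781)*(-2809)) = 1/(-157437 + 10005658) = 1/9848221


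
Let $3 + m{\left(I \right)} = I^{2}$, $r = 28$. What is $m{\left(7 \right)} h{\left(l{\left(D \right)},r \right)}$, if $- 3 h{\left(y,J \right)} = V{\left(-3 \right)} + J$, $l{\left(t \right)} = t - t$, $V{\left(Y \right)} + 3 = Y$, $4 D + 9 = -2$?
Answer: $- \frac{1012}{3} \approx -337.33$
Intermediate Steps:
$D = - \frac{11}{4}$ ($D = - \frac{9}{4} + \frac{1}{4} \left(-2\right) = - \frac{9}{4} - \frac{1}{2} = - \frac{11}{4} \approx -2.75$)
$V{\left(Y \right)} = -3 + Y$
$l{\left(t \right)} = 0$
$h{\left(y,J \right)} = 2 - \frac{J}{3}$ ($h{\left(y,J \right)} = - \frac{\left(-3 - 3\right) + J}{3} = - \frac{-6 + J}{3} = 2 - \frac{J}{3}$)
$m{\left(I \right)} = -3 + I^{2}$
$m{\left(7 \right)} h{\left(l{\left(D \right)},r \right)} = \left(-3 + 7^{2}\right) \left(2 - \frac{28}{3}\right) = \left(-3 + 49\right) \left(2 - \frac{28}{3}\right) = 46 \left(- \frac{22}{3}\right) = - \frac{1012}{3}$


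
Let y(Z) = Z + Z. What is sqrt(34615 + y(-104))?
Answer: 3*sqrt(3823) ≈ 185.49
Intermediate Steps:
y(Z) = 2*Z
sqrt(34615 + y(-104)) = sqrt(34615 + 2*(-104)) = sqrt(34615 - 208) = sqrt(34407) = 3*sqrt(3823)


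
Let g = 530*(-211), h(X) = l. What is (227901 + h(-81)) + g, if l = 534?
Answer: 116605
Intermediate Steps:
h(X) = 534
g = -111830
(227901 + h(-81)) + g = (227901 + 534) - 111830 = 228435 - 111830 = 116605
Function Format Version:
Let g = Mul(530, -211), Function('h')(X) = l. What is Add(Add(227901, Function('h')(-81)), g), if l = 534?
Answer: 116605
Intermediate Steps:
Function('h')(X) = 534
g = -111830
Add(Add(227901, Function('h')(-81)), g) = Add(Add(227901, 534), -111830) = Add(228435, -111830) = 116605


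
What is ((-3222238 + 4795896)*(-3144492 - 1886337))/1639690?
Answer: -3958402151241/819845 ≈ -4.8282e+6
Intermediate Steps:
((-3222238 + 4795896)*(-3144492 - 1886337))/1639690 = (1573658*(-5030829))*(1/1639690) = -7916804302482*1/1639690 = -3958402151241/819845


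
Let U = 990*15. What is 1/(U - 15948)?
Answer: -1/1098 ≈ -0.00091075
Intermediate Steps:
U = 14850
1/(U - 15948) = 1/(14850 - 15948) = 1/(-1098) = -1/1098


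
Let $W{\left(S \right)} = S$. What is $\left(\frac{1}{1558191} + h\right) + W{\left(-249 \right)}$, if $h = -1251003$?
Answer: $- \frac{1949689605131}{1558191} \approx -1.2513 \cdot 10^{6}$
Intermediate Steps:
$\left(\frac{1}{1558191} + h\right) + W{\left(-249 \right)} = \left(\frac{1}{1558191} - 1251003\right) - 249 = - \frac{1949301615572}{1558191} - 249 = - \frac{1949689605131}{1558191}$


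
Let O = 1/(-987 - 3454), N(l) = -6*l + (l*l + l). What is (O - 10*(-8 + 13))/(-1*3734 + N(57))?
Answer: 222051/3419570 ≈ 0.064935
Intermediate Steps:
N(l) = l² - 5*l (N(l) = -6*l + (l² + l) = -6*l + (l + l²) = l² - 5*l)
O = -1/4441 (O = 1/(-4441) = -1/4441 ≈ -0.00022517)
(O - 10*(-8 + 13))/(-1*3734 + N(57)) = (-1/4441 - 10*(-8 + 13))/(-1*3734 + 57*(-5 + 57)) = (-1/4441 - 10*5)/(-3734 + 57*52) = (-1/4441 - 50)/(-3734 + 2964) = -222051/4441/(-770) = -222051/4441*(-1/770) = 222051/3419570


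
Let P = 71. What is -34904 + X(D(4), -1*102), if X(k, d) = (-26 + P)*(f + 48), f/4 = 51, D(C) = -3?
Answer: -23564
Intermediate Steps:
f = 204 (f = 4*51 = 204)
X(k, d) = 11340 (X(k, d) = (-26 + 71)*(204 + 48) = 45*252 = 11340)
-34904 + X(D(4), -1*102) = -34904 + 11340 = -23564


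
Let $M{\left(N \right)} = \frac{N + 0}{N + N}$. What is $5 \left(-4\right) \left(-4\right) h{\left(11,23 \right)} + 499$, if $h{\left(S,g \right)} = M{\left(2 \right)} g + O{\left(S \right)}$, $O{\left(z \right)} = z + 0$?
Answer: $2299$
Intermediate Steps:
$O{\left(z \right)} = z$
$M{\left(N \right)} = \frac{1}{2}$ ($M{\left(N \right)} = \frac{N}{2 N} = N \frac{1}{2 N} = \frac{1}{2}$)
$h{\left(S,g \right)} = S + \frac{g}{2}$ ($h{\left(S,g \right)} = \frac{g}{2} + S = S + \frac{g}{2}$)
$5 \left(-4\right) \left(-4\right) h{\left(11,23 \right)} + 499 = 5 \left(-4\right) \left(-4\right) \left(11 + \frac{1}{2} \cdot 23\right) + 499 = \left(-20\right) \left(-4\right) \left(11 + \frac{23}{2}\right) + 499 = 80 \cdot \frac{45}{2} + 499 = 1800 + 499 = 2299$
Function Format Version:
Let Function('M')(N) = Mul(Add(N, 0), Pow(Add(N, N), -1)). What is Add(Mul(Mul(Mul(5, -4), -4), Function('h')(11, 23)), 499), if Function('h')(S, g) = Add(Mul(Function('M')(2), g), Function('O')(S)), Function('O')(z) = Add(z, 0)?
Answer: 2299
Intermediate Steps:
Function('O')(z) = z
Function('M')(N) = Rational(1, 2) (Function('M')(N) = Mul(N, Pow(Mul(2, N), -1)) = Mul(N, Mul(Rational(1, 2), Pow(N, -1))) = Rational(1, 2))
Function('h')(S, g) = Add(S, Mul(Rational(1, 2), g)) (Function('h')(S, g) = Add(Mul(Rational(1, 2), g), S) = Add(S, Mul(Rational(1, 2), g)))
Add(Mul(Mul(Mul(5, -4), -4), Function('h')(11, 23)), 499) = Add(Mul(Mul(Mul(5, -4), -4), Add(11, Mul(Rational(1, 2), 23))), 499) = Add(Mul(Mul(-20, -4), Add(11, Rational(23, 2))), 499) = Add(Mul(80, Rational(45, 2)), 499) = Add(1800, 499) = 2299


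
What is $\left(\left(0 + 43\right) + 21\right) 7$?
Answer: $448$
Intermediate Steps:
$\left(\left(0 + 43\right) + 21\right) 7 = \left(43 + 21\right) 7 = 64 \cdot 7 = 448$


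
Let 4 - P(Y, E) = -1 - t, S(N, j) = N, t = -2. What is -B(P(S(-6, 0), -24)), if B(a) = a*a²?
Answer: -27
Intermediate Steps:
P(Y, E) = 3 (P(Y, E) = 4 - (-1 - 1*(-2)) = 4 - (-1 + 2) = 4 - 1*1 = 4 - 1 = 3)
B(a) = a³
-B(P(S(-6, 0), -24)) = -1*3³ = -1*27 = -27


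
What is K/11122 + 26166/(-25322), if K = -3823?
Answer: -193912129/140815642 ≈ -1.3771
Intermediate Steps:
K/11122 + 26166/(-25322) = -3823/11122 + 26166/(-25322) = -3823*1/11122 + 26166*(-1/25322) = -3823/11122 - 13083/12661 = -193912129/140815642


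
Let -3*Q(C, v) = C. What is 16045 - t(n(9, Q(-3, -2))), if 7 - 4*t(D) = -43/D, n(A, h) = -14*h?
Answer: 898465/56 ≈ 16044.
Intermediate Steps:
Q(C, v) = -C/3
t(D) = 7/4 + 43/(4*D) (t(D) = 7/4 - (-43)/(4*D) = 7/4 + 43/(4*D))
16045 - t(n(9, Q(-3, -2))) = 16045 - (43 + 7*(-(-14)*(-3)/3))/(4*((-(-14)*(-3)/3))) = 16045 - (43 + 7*(-14*1))/(4*((-14*1))) = 16045 - (43 + 7*(-14))/(4*(-14)) = 16045 - (-1)*(43 - 98)/(4*14) = 16045 - (-1)*(-55)/(4*14) = 16045 - 1*55/56 = 16045 - 55/56 = 898465/56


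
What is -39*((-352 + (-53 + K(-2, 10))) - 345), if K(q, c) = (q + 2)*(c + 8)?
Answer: 29250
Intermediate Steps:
K(q, c) = (2 + q)*(8 + c)
-39*((-352 + (-53 + K(-2, 10))) - 345) = -39*((-352 + (-53 + (16 + 2*10 + 8*(-2) + 10*(-2)))) - 345) = -39*((-352 + (-53 + (16 + 20 - 16 - 20))) - 345) = -39*((-352 + (-53 + 0)) - 345) = -39*((-352 - 53) - 345) = -39*(-405 - 345) = -39*(-750) = 29250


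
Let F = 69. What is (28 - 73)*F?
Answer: -3105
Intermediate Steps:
(28 - 73)*F = (28 - 73)*69 = -45*69 = -3105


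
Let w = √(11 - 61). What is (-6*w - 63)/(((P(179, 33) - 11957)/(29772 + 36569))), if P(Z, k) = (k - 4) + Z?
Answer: 4179483/11749 + 1990230*I*√2/11749 ≈ 355.73 + 239.56*I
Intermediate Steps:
P(Z, k) = -4 + Z + k (P(Z, k) = (-4 + k) + Z = -4 + Z + k)
w = 5*I*√2 (w = √(-50) = 5*I*√2 ≈ 7.0711*I)
(-6*w - 63)/(((P(179, 33) - 11957)/(29772 + 36569))) = (-30*I*√2 - 63)/((((-4 + 179 + 33) - 11957)/(29772 + 36569))) = (-30*I*√2 - 63)/(((208 - 11957)/66341)) = (-63 - 30*I*√2)/((-11749*1/66341)) = (-63 - 30*I*√2)/(-11749/66341) = (-63 - 30*I*√2)*(-66341/11749) = 4179483/11749 + 1990230*I*√2/11749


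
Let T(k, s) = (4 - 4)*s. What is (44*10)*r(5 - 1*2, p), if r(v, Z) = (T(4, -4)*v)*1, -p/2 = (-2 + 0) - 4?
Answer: 0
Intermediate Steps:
p = 12 (p = -2*((-2 + 0) - 4) = -2*(-2 - 4) = -2*(-6) = 12)
T(k, s) = 0 (T(k, s) = 0*s = 0)
r(v, Z) = 0 (r(v, Z) = (0*v)*1 = 0*1 = 0)
(44*10)*r(5 - 1*2, p) = (44*10)*0 = 440*0 = 0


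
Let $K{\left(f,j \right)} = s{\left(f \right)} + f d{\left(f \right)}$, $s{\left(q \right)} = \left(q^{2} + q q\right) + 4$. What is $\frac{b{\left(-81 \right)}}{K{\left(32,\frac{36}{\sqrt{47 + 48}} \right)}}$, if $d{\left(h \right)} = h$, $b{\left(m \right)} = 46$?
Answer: $\frac{23}{1538} \approx 0.014954$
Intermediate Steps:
$s{\left(q \right)} = 4 + 2 q^{2}$ ($s{\left(q \right)} = \left(q^{2} + q^{2}\right) + 4 = 2 q^{2} + 4 = 4 + 2 q^{2}$)
$K{\left(f,j \right)} = 4 + 3 f^{2}$ ($K{\left(f,j \right)} = \left(4 + 2 f^{2}\right) + f f = \left(4 + 2 f^{2}\right) + f^{2} = 4 + 3 f^{2}$)
$\frac{b{\left(-81 \right)}}{K{\left(32,\frac{36}{\sqrt{47 + 48}} \right)}} = \frac{46}{4 + 3 \cdot 32^{2}} = \frac{46}{4 + 3 \cdot 1024} = \frac{46}{4 + 3072} = \frac{46}{3076} = 46 \cdot \frac{1}{3076} = \frac{23}{1538}$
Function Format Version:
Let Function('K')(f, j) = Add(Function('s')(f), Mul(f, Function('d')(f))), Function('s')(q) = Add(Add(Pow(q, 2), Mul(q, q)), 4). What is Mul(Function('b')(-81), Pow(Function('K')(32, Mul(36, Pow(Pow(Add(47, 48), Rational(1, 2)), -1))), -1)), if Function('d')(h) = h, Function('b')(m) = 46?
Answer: Rational(23, 1538) ≈ 0.014954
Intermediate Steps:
Function('s')(q) = Add(4, Mul(2, Pow(q, 2))) (Function('s')(q) = Add(Add(Pow(q, 2), Pow(q, 2)), 4) = Add(Mul(2, Pow(q, 2)), 4) = Add(4, Mul(2, Pow(q, 2))))
Function('K')(f, j) = Add(4, Mul(3, Pow(f, 2))) (Function('K')(f, j) = Add(Add(4, Mul(2, Pow(f, 2))), Mul(f, f)) = Add(Add(4, Mul(2, Pow(f, 2))), Pow(f, 2)) = Add(4, Mul(3, Pow(f, 2))))
Mul(Function('b')(-81), Pow(Function('K')(32, Mul(36, Pow(Pow(Add(47, 48), Rational(1, 2)), -1))), -1)) = Mul(46, Pow(Add(4, Mul(3, Pow(32, 2))), -1)) = Mul(46, Pow(Add(4, Mul(3, 1024)), -1)) = Mul(46, Pow(Add(4, 3072), -1)) = Mul(46, Pow(3076, -1)) = Mul(46, Rational(1, 3076)) = Rational(23, 1538)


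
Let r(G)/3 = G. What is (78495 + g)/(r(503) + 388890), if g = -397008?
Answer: -106171/130133 ≈ -0.81587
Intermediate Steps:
r(G) = 3*G
(78495 + g)/(r(503) + 388890) = (78495 - 397008)/(3*503 + 388890) = -318513/(1509 + 388890) = -318513/390399 = -318513*1/390399 = -106171/130133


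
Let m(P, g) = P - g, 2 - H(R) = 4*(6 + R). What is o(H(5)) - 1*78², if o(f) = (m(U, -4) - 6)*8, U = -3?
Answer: -6124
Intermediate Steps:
H(R) = -22 - 4*R (H(R) = 2 - 4*(6 + R) = 2 - (24 + 4*R) = 2 + (-24 - 4*R) = -22 - 4*R)
o(f) = -40 (o(f) = ((-3 - 1*(-4)) - 6)*8 = ((-3 + 4) - 6)*8 = (1 - 6)*8 = -5*8 = -40)
o(H(5)) - 1*78² = -40 - 1*78² = -40 - 1*6084 = -40 - 6084 = -6124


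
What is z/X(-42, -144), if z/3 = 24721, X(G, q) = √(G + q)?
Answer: -24721*I*√186/62 ≈ -5437.9*I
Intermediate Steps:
z = 74163 (z = 3*24721 = 74163)
z/X(-42, -144) = 74163/(√(-42 - 144)) = 74163/(√(-186)) = 74163/((I*√186)) = 74163*(-I*√186/186) = -24721*I*√186/62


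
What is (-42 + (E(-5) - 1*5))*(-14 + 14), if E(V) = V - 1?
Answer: 0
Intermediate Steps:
E(V) = -1 + V
(-42 + (E(-5) - 1*5))*(-14 + 14) = (-42 + ((-1 - 5) - 1*5))*(-14 + 14) = (-42 + (-6 - 5))*0 = (-42 - 11)*0 = -53*0 = 0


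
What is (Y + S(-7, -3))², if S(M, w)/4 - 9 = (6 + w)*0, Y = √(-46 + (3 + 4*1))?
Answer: (36 + I*√39)² ≈ 1257.0 + 449.64*I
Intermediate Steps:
Y = I*√39 (Y = √(-46 + (3 + 4)) = √(-46 + 7) = √(-39) = I*√39 ≈ 6.245*I)
S(M, w) = 36 (S(M, w) = 36 + 4*((6 + w)*0) = 36 + 4*0 = 36 + 0 = 36)
(Y + S(-7, -3))² = (I*√39 + 36)² = (36 + I*√39)²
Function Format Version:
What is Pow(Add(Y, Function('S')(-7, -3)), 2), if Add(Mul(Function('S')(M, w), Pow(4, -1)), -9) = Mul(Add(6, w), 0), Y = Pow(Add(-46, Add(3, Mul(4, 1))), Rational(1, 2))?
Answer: Pow(Add(36, Mul(I, Pow(39, Rational(1, 2)))), 2) ≈ Add(1257.0, Mul(449.64, I))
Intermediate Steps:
Y = Mul(I, Pow(39, Rational(1, 2))) (Y = Pow(Add(-46, Add(3, 4)), Rational(1, 2)) = Pow(Add(-46, 7), Rational(1, 2)) = Pow(-39, Rational(1, 2)) = Mul(I, Pow(39, Rational(1, 2))) ≈ Mul(6.2450, I))
Function('S')(M, w) = 36 (Function('S')(M, w) = Add(36, Mul(4, Mul(Add(6, w), 0))) = Add(36, Mul(4, 0)) = Add(36, 0) = 36)
Pow(Add(Y, Function('S')(-7, -3)), 2) = Pow(Add(Mul(I, Pow(39, Rational(1, 2))), 36), 2) = Pow(Add(36, Mul(I, Pow(39, Rational(1, 2)))), 2)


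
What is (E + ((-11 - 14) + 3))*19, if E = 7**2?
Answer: 513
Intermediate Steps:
E = 49
(E + ((-11 - 14) + 3))*19 = (49 + ((-11 - 14) + 3))*19 = (49 + (-25 + 3))*19 = (49 - 22)*19 = 27*19 = 513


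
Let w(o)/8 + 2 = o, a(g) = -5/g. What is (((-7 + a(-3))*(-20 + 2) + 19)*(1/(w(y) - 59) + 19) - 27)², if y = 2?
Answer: 16181620849/3481 ≈ 4.6486e+6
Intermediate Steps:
w(o) = -16 + 8*o
(((-7 + a(-3))*(-20 + 2) + 19)*(1/(w(y) - 59) + 19) - 27)² = (((-7 - 5/(-3))*(-20 + 2) + 19)*(1/((-16 + 8*2) - 59) + 19) - 27)² = (((-7 - 5*(-⅓))*(-18) + 19)*(1/((-16 + 16) - 59) + 19) - 27)² = (((-7 + 5/3)*(-18) + 19)*(1/(0 - 59) + 19) - 27)² = ((-16/3*(-18) + 19)*(1/(-59) + 19) - 27)² = ((96 + 19)*(-1/59 + 19) - 27)² = (115*(1120/59) - 27)² = (128800/59 - 27)² = (127207/59)² = 16181620849/3481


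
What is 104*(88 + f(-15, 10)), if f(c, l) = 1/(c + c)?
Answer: 137228/15 ≈ 9148.5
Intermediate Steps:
f(c, l) = 1/(2*c)
104*(88 + f(-15, 10)) = 104*(88 + (½)/(-15)) = 104*(88 + (½)*(-1/15)) = 104*(88 - 1/30) = 104*(2639/30) = 137228/15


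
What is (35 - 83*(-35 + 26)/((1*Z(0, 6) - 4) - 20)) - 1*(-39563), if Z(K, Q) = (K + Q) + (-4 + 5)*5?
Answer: 514027/13 ≈ 39541.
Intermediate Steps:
Z(K, Q) = 5 + K + Q (Z(K, Q) = (K + Q) + 1*5 = (K + Q) + 5 = 5 + K + Q)
(35 - 83*(-35 + 26)/((1*Z(0, 6) - 4) - 20)) - 1*(-39563) = (35 - 83*(-35 + 26)/((1*(5 + 0 + 6) - 4) - 20)) - 1*(-39563) = (35 - (-747)/((1*11 - 4) - 20)) + 39563 = (35 - (-747)/((11 - 4) - 20)) + 39563 = (35 - (-747)/(7 - 20)) + 39563 = (35 - (-747)/(-13)) + 39563 = (35 - (-747)*(-1)/13) + 39563 = (35 - 83*9/13) + 39563 = (35 - 747/13) + 39563 = -292/13 + 39563 = 514027/13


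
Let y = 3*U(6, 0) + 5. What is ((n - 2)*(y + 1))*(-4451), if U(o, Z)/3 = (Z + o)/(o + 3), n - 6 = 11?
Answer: -801180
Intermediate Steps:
n = 17 (n = 6 + 11 = 17)
U(o, Z) = 3*(Z + o)/(3 + o) (U(o, Z) = 3*((Z + o)/(o + 3)) = 3*((Z + o)/(3 + o)) = 3*(Z + o)/(3 + o))
y = 11 (y = 3*(3*(0 + 6)/(3 + 6)) + 5 = 3*(3*6/9) + 5 = 3*(3*(1/9)*6) + 5 = 3*2 + 5 = 6 + 5 = 11)
((n - 2)*(y + 1))*(-4451) = ((17 - 2)*(11 + 1))*(-4451) = (15*12)*(-4451) = 180*(-4451) = -801180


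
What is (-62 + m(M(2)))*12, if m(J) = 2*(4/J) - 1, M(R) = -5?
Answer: -3876/5 ≈ -775.20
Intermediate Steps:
m(J) = -1 + 8/J (m(J) = 8/J - 1 = -1 + 8/J)
(-62 + m(M(2)))*12 = (-62 + (8 - 1*(-5))/(-5))*12 = (-62 - (8 + 5)/5)*12 = (-62 - 1/5*13)*12 = (-62 - 13/5)*12 = -323/5*12 = -3876/5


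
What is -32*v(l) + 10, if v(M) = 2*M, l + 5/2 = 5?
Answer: -150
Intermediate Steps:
l = 5/2 (l = -5/2 + 5 = 5/2 ≈ 2.5000)
-32*v(l) + 10 = -64*5/2 + 10 = -32*5 + 10 = -160 + 10 = -150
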